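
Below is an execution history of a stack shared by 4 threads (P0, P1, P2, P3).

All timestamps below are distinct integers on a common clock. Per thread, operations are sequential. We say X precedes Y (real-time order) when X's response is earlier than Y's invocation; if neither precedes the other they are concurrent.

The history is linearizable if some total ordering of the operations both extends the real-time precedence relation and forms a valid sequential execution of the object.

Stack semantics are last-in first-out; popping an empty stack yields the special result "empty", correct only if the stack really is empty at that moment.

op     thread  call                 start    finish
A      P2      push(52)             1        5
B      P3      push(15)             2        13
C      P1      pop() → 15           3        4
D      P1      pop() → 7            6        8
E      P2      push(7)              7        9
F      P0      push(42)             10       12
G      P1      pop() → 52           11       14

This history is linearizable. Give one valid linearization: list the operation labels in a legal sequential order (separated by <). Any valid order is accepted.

step 1: A push(52) — stack <52>
step 2: B push(15) — stack <52,15>
step 3: C pop() → 15 — stack <52>
step 4: E push(7) — stack <52,7>
step 5: D pop() → 7 — stack <52>
step 6: G pop() → 52 — stack <>
step 7: F push(42) — stack <42>

A < B < C < E < D < G < F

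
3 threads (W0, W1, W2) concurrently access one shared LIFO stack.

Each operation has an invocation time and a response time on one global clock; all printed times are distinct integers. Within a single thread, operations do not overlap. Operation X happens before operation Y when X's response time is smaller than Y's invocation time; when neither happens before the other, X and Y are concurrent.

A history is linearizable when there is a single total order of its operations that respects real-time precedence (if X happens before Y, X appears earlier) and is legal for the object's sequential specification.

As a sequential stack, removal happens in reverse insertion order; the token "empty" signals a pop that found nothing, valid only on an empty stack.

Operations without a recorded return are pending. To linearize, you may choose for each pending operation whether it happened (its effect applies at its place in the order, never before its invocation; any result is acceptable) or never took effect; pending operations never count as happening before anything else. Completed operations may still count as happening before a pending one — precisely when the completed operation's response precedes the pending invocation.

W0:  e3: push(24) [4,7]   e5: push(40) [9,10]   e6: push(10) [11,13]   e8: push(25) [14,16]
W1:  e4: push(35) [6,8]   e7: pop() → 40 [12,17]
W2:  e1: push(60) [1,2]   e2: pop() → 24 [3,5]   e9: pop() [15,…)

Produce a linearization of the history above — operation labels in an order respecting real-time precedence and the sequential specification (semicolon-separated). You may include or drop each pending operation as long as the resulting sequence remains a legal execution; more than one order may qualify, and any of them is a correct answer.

e1; e3; e2; e4; e5; e6; e9; e7; e8

1. e1 push(60), leaving stack <60>
2. e3 push(24), leaving stack <60,24>
3. e2 pop() → 24, leaving stack <60>
4. e4 push(35), leaving stack <60,35>
5. e5 push(40), leaving stack <60,35,40>
6. e6 push(10), leaving stack <60,35,40,10>
7. e9 pop() (pending, included), leaving stack <60,35,40>
8. e7 pop() → 40, leaving stack <60,35>
9. e8 push(25), leaving stack <60,35,25>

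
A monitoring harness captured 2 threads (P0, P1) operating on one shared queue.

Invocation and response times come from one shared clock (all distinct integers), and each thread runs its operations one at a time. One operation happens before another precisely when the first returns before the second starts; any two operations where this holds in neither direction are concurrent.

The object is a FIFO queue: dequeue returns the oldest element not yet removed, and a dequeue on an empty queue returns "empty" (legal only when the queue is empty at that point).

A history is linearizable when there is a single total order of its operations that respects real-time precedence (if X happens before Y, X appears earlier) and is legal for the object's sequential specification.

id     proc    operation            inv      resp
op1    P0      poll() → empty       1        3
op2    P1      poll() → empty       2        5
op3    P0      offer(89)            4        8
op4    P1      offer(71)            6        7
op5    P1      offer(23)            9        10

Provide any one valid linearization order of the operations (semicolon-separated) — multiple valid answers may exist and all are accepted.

1. op1 poll() → empty, leaving queue <>
2. op2 poll() → empty, leaving queue <>
3. op3 offer(89), leaving queue <89>
4. op4 offer(71), leaving queue <89,71>
5. op5 offer(23), leaving queue <89,71,23>

op1; op2; op3; op4; op5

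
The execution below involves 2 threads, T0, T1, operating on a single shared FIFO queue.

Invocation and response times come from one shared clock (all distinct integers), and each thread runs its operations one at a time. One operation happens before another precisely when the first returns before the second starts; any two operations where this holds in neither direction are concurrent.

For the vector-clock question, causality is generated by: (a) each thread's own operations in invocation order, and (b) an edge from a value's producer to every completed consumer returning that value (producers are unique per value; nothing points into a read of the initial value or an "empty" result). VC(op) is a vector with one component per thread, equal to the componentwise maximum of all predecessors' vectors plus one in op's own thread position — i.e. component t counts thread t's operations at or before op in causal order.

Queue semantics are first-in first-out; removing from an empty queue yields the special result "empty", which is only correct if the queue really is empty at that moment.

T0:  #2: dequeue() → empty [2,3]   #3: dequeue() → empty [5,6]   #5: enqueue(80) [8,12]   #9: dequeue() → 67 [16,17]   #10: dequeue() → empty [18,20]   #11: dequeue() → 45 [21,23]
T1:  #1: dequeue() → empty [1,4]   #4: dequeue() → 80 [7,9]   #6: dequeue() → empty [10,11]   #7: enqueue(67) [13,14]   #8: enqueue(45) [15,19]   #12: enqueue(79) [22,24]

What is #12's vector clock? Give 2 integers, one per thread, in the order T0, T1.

#1 (invocation 1): nothing precedes it; T1's component alone gives (0, 1)
#2 (invocation 2): nothing precedes it; T0's component alone gives (1, 0)
merge at #3 (invoked 5): VC(#2)=(1, 0), own-thread bump on T0 → (2, 0)
merge at #5 (invoked 8): VC(#3)=(2, 0), own-thread bump on T0 → (3, 0)
merge at #4 (invoked 7): VC(#1)=(0, 1), VC(#5)=(3, 0), own-thread bump on T1 → (3, 2)
merge at #6 (invoked 10): VC(#4)=(3, 2), own-thread bump on T1 → (3, 3)
merge at #7 (invoked 13): VC(#6)=(3, 3), own-thread bump on T1 → (3, 4)
merge at #8 (invoked 15): VC(#7)=(3, 4), own-thread bump on T1 → (3, 5)
merge at #9 (invoked 16): VC(#5)=(3, 0), VC(#7)=(3, 4), own-thread bump on T0 → (4, 4)
merge at #12 (invoked 22): VC(#8)=(3, 5), own-thread bump on T1 → (3, 6)
merge at #10 (invoked 18): VC(#9)=(4, 4), own-thread bump on T0 → (5, 4)
merge at #11 (invoked 21): VC(#8)=(3, 5), VC(#10)=(5, 4), own-thread bump on T0 → (6, 5)
target: VC(#12) = (3, 6)

(3, 6)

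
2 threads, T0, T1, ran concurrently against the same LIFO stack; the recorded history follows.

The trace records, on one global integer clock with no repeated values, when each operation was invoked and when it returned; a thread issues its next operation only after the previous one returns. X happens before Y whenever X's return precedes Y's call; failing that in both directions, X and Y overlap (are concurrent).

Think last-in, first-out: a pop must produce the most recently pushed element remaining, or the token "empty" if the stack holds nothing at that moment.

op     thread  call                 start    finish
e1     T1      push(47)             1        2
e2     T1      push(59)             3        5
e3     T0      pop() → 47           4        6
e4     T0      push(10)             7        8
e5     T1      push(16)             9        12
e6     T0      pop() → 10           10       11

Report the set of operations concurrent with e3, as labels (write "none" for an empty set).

e3 spans [4,6]: anything still running between times 4 and 6 counts as concurrent
e1 [1,2]: before
e2 [3,5]: concurrent
e4 [7,8]: after
e5 [9,12]: after
e6 [10,11]: after

e2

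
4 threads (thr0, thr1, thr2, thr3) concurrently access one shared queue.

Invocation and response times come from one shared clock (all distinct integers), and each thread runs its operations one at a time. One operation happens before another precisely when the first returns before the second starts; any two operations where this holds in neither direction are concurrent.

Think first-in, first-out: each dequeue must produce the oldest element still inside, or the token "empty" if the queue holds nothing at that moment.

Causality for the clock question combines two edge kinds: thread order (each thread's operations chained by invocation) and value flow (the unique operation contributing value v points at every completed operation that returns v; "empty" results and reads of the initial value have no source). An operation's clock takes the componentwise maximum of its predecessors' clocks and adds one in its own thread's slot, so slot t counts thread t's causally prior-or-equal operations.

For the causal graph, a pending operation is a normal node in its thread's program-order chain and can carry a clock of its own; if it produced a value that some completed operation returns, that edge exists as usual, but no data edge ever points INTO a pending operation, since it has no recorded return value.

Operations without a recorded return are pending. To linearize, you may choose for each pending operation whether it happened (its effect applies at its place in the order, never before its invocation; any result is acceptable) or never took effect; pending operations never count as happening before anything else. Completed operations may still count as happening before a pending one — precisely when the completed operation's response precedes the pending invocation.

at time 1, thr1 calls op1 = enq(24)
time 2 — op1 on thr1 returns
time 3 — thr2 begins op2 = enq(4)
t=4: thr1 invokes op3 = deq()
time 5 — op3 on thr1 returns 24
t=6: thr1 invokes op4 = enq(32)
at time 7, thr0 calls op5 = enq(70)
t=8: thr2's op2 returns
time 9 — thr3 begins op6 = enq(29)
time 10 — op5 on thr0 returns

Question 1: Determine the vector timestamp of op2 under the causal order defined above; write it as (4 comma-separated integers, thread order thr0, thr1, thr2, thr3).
(0, 0, 1, 0)

invoked at 9, op6 has no predecessors; its own thr3 bump gives (0, 0, 0, 1)
invoked at 3, op2 has no predecessors; its own thr2 bump gives (0, 0, 1, 0)
invoked at 1, op1 has no predecessors; its own thr1 bump gives (0, 1, 0, 0)
invoked at 7, op5 has no predecessors; its own thr0 bump gives (1, 0, 0, 0)
from VC(op1)=(0, 1, 0, 0), op3 (invoked 4) maxes components and bumps thr1 → (0, 2, 0, 0)
from VC(op3)=(0, 2, 0, 0), op4 (invoked 6) maxes components and bumps thr1 → (0, 3, 0, 0)
target: VC(op2) = (0, 0, 1, 0)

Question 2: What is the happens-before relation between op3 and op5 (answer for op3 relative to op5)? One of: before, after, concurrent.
before

op3 spans [4,5], op5 spans [7,10]
resp(op3)=5 < inv(op5)=7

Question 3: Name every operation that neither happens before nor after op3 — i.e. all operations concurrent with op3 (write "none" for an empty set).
op2

op3 spans [4,5]; an op avoiding the whole window 4..5 is ordered, any other is concurrent
op1 [1,2]: before
op2 [3,8]: concurrent
op4 [6,…): after
op5 [7,10]: after
op6 [9,…): after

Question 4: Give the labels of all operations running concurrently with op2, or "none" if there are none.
op3, op4, op5

overlap test against op2 [3,8]: concurrent iff the interval meets 3..8
op1 [1,2]: before
op3 [4,5]: concurrent
op4 [6,…): concurrent
op5 [7,10]: concurrent
op6 [9,…): after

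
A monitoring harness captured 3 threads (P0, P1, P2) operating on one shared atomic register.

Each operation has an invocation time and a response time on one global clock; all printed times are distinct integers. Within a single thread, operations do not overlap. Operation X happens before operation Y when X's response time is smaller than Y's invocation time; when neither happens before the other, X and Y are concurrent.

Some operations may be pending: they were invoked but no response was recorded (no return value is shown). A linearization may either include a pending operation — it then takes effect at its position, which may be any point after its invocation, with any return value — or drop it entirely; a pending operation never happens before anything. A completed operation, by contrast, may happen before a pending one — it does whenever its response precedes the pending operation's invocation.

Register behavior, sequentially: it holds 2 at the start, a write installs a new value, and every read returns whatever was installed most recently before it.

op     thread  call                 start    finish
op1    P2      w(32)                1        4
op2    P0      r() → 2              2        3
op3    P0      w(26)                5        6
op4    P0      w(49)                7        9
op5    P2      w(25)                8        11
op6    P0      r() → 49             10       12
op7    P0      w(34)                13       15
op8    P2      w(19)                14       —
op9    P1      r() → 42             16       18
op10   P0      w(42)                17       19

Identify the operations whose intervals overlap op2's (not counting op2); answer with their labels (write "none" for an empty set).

op1

concurrent with op2 ([2,3]): every op whose interval crosses 2..3
op1 [1,4]: concurrent
op3 [5,6]: after
op4 [7,9]: after
op5 [8,11]: after
op6 [10,12]: after
op7 [13,15]: after
op8 [14,…): after
op9 [16,18]: after
op10 [17,19]: after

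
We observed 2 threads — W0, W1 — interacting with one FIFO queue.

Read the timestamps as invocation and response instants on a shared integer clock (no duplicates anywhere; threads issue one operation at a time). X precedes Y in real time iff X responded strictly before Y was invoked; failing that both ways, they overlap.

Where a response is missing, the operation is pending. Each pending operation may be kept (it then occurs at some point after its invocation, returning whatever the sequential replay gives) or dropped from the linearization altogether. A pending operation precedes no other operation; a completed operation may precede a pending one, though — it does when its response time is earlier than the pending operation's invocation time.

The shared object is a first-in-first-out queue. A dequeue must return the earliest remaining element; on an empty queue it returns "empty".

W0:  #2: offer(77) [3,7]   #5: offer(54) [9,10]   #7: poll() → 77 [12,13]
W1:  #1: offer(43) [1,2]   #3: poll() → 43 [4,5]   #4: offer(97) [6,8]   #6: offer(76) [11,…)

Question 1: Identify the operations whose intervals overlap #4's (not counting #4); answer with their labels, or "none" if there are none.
#4 spans [6,8]; an op avoiding the whole window 6..8 is ordered, any other is concurrent
#1 [1,2]: before
#2 [3,7]: concurrent
#3 [4,5]: before
#5 [9,10]: after
#6 [11,…): after
#7 [12,13]: after

#2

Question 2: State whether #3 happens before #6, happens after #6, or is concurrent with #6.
#3 spans [4,5], #6 spans [11,…)
resp(#3)=5 < inv(#6)=11

before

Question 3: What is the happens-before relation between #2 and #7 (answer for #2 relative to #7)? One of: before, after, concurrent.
#2 spans [3,7], #7 spans [12,13]
resp(#2)=7 < inv(#7)=12

before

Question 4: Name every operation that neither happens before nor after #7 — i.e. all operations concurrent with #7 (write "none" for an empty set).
concurrent with #7 ([12,13]): every op whose interval crosses 12..13
#1 [1,2]: before
#2 [3,7]: before
#3 [4,5]: before
#4 [6,8]: before
#5 [9,10]: before
#6 [11,…): concurrent

#6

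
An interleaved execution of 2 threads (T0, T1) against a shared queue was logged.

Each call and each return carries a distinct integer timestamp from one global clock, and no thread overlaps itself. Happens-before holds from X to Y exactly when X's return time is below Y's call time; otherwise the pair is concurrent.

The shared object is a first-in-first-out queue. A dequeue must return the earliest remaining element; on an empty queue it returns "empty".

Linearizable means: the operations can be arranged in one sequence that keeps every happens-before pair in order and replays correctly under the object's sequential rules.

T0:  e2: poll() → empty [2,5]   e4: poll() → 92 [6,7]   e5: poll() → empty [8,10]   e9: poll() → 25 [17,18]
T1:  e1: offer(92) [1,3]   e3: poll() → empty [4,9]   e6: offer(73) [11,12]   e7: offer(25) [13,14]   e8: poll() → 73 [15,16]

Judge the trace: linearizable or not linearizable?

a witness: e2, e1, e4, e3, e5, e6, e7, e8, e9
after step 1 (e2 poll() → empty): queue <>
after step 2 (e1 offer(92)): queue <92>
after step 3 (e4 poll() → 92): queue <>
after step 4 (e3 poll() → empty): queue <>
after step 5 (e5 poll() → empty): queue <>
after step 6 (e6 offer(73)): queue <73>
after step 7 (e7 offer(25)): queue <73,25>
after step 8 (e8 poll() → 73): queue <25>
after step 9 (e9 poll() → 25): queue <>

linearizable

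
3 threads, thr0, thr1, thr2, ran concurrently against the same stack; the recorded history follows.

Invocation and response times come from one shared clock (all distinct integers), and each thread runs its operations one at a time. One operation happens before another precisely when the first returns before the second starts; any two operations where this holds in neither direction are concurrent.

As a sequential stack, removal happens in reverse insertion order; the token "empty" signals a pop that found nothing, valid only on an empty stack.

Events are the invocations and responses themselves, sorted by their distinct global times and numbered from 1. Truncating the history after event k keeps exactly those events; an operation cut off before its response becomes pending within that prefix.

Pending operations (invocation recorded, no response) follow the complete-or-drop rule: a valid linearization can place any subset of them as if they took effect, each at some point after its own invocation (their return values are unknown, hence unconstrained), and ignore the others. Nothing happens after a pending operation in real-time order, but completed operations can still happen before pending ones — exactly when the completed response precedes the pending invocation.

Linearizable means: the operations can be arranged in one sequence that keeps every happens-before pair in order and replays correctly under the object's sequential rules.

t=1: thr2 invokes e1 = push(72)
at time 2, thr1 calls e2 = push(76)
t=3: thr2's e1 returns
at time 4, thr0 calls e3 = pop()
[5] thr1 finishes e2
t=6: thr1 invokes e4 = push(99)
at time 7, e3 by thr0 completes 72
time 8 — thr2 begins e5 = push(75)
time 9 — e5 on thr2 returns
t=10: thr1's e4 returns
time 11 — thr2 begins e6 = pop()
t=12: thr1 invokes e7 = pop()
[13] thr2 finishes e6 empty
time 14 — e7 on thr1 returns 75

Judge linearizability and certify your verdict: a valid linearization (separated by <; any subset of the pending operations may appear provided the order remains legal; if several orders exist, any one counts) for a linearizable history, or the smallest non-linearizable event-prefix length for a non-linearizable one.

cut after 12 events: linearizable; cut after 13 events (e6 responds, time 13): not linearizable
all 8 real-time-respecting orders fail — 6 completed stack operations, no legal replay
no escape via the 1 pending operation (e7): every completion choice fails
take e1, e2, e3, e4, e5, e6 (pending dropped): step 3 already fails, because e3 pop() → 72 cannot occur there
take e1, e2, e3, e5, e4, e6 (pending dropped): step 3 already fails, because e3 pop() → 72 cannot occur there

not linearizable — minimal violating prefix: 13 events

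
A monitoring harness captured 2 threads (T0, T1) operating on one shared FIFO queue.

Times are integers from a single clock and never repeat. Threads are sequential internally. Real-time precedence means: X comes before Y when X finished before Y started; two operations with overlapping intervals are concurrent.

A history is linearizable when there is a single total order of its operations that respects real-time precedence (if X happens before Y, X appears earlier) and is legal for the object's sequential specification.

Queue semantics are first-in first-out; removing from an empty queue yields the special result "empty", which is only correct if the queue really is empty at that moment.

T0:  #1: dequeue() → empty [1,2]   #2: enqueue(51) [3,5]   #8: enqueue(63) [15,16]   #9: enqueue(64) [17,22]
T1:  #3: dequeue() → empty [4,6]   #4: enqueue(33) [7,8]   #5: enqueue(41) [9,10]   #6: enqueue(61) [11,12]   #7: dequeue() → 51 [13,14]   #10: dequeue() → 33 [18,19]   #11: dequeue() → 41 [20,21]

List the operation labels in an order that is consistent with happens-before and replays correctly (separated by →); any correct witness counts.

#1 → #3 → #2 → #4 → #5 → #6 → #7 → #8 → #9 → #10 → #11

1. #1 dequeue() → empty, leaving queue <>
2. #3 dequeue() → empty, leaving queue <>
3. #2 enqueue(51), leaving queue <51>
4. #4 enqueue(33), leaving queue <51,33>
5. #5 enqueue(41), leaving queue <51,33,41>
6. #6 enqueue(61), leaving queue <51,33,41,61>
7. #7 dequeue() → 51, leaving queue <33,41,61>
8. #8 enqueue(63), leaving queue <33,41,61,63>
9. #9 enqueue(64), leaving queue <33,41,61,63,64>
10. #10 dequeue() → 33, leaving queue <41,61,63,64>
11. #11 dequeue() → 41, leaving queue <61,63,64>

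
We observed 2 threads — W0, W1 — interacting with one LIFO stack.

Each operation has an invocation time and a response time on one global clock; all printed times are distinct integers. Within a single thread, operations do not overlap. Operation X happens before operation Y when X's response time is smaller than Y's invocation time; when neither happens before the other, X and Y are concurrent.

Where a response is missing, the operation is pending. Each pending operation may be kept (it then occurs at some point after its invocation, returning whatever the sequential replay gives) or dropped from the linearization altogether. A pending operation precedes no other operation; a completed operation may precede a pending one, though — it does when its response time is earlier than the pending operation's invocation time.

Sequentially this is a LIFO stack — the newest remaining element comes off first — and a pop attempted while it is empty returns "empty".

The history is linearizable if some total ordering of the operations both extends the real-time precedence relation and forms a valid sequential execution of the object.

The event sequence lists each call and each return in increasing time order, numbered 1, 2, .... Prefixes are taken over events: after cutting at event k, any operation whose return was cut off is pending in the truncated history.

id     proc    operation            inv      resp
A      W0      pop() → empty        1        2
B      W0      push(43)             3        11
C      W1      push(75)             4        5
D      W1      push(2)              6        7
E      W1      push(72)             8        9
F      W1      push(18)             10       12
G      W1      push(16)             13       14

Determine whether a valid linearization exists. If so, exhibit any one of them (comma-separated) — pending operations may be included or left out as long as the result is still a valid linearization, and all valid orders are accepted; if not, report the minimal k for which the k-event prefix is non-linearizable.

linearizable — witness: A, B, C, D, E, F, G

1. A pop() → empty, leaving stack <>
2. B push(43), leaving stack <43>
3. C push(75), leaving stack <43,75>
4. D push(2), leaving stack <43,75,2>
5. E push(72), leaving stack <43,75,2,72>
6. F push(18), leaving stack <43,75,2,72,18>
7. G push(16), leaving stack <43,75,2,72,18,16>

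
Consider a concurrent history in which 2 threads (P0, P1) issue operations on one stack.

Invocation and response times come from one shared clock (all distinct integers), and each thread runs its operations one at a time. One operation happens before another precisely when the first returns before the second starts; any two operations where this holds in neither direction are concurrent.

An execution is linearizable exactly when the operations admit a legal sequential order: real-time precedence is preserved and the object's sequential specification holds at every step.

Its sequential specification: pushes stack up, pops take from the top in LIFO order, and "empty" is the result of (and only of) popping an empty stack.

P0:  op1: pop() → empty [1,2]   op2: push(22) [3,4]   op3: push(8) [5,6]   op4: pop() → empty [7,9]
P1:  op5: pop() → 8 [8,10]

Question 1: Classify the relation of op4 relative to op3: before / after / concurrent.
op4 spans [7,9], op3 spans [5,6]
resp(op3)=6 < inv(op4)=7

after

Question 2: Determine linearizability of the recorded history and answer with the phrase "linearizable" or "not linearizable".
events 1..8 are fine; event 9 — the response of op4 at time 9 — makes the prefix non-linearizable
the sole real-time-consistent order of 4 completed operations fails the stack replay
including or dropping the 1 pending operation (op5) in any combination fails
take op1, op2, op3, op4 (pending dropped): step 4 already fails, because op4 pop() → empty cannot occur there

not linearizable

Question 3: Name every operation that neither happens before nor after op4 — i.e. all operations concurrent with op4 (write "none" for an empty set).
op4 runs from 7 to 9; window-overlapping ops are concurrent
op1 [1,2]: before
op2 [3,4]: before
op3 [5,6]: before
op5 [8,10]: concurrent

op5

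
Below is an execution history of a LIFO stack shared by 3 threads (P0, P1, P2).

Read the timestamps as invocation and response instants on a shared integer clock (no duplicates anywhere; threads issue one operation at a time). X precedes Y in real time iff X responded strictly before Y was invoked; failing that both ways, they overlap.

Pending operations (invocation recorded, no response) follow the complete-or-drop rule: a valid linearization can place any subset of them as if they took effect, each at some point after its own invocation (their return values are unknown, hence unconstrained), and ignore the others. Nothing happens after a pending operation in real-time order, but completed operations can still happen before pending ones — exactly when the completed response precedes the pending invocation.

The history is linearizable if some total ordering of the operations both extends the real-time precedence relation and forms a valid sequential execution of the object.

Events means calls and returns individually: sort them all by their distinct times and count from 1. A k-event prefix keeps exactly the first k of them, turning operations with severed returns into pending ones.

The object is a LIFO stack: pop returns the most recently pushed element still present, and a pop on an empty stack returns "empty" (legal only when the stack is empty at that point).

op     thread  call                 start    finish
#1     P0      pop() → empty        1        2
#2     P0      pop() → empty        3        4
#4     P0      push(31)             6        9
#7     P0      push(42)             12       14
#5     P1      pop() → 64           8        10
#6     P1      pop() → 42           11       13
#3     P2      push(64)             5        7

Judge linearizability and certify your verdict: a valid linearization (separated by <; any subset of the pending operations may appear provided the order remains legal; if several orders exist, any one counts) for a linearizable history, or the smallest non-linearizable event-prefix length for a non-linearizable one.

1. #1 pop() → empty, leaving stack <>
2. #2 pop() → empty, leaving stack <>
3. #3 push(64), leaving stack <64>
4. #5 pop() → 64, leaving stack <>
5. #4 push(31), leaving stack <31>
6. #7 push(42), leaving stack <31,42>
7. #6 pop() → 42, leaving stack <31>

linearizable — witness: #1 < #2 < #3 < #5 < #4 < #7 < #6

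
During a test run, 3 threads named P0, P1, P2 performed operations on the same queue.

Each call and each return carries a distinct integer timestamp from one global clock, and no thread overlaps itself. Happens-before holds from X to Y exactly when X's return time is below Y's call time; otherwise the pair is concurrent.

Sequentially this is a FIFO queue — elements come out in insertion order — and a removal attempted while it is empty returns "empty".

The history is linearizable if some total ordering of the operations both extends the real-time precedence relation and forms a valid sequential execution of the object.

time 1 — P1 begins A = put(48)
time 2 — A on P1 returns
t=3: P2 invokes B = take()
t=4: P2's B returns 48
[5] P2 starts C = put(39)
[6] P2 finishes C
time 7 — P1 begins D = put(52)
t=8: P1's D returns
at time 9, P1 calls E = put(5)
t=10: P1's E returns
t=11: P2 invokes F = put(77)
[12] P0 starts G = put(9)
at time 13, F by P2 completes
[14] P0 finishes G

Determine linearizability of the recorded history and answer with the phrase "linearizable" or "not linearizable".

a witness: A, B, C, D, E, F, G
step 1: A put(48) — queue <48>
step 2: B take() → 48 — queue <>
step 3: C put(39) — queue <39>
step 4: D put(52) — queue <39,52>
step 5: E put(5) — queue <39,52,5>
step 6: F put(77) — queue <39,52,5,77>
step 7: G put(9) — queue <39,52,5,77,9>

linearizable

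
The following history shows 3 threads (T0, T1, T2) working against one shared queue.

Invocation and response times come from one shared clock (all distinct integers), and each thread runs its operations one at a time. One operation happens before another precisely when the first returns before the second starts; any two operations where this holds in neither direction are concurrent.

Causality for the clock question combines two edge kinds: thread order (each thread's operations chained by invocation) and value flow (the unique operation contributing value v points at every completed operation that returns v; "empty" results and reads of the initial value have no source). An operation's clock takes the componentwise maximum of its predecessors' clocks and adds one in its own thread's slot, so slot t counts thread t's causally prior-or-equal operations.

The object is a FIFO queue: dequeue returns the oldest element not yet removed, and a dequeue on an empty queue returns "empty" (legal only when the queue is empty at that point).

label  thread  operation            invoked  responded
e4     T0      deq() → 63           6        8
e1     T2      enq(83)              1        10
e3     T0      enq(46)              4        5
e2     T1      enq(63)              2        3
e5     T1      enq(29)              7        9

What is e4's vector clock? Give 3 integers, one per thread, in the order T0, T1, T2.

(2, 1, 0)

e1 (invocation 1): nothing precedes it; T2's component alone gives (0, 0, 1)
e2 (invocation 2): nothing precedes it; T1's component alone gives (0, 1, 0)
e3 (invocation 4): nothing precedes it; T0's component alone gives (1, 0, 0)
VC(e5, invoked at 7): max of VC(e2)=(0, 1, 0), then +1 on thread T1 → (0, 2, 0)
VC(e4, invoked at 6): max of VC(e2)=(0, 1, 0), VC(e3)=(1, 0, 0), then +1 on thread T0 → (2, 1, 0)
target: VC(e4) = (2, 1, 0)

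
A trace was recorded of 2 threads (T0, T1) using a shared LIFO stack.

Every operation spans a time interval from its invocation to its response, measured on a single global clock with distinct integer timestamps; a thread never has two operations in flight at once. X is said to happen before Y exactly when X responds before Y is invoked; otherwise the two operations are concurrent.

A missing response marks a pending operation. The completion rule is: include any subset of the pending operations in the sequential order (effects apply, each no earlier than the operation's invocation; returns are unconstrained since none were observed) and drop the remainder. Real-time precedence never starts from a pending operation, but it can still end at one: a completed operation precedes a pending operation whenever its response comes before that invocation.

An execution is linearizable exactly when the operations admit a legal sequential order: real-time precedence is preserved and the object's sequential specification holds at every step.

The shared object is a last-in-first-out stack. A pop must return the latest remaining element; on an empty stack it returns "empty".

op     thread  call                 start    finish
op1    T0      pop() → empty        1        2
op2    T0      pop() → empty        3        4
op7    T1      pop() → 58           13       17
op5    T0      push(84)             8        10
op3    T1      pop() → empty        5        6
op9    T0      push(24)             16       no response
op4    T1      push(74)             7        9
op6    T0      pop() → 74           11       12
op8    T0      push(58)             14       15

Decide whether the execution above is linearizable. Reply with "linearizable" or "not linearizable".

a witness: op1, op2, op3, op5, op4, op6, op8, op7
step 1: op1 pop() → empty — stack <>
step 2: op2 pop() → empty — stack <>
step 3: op3 pop() → empty — stack <>
step 4: op5 push(84) — stack <84>
step 5: op4 push(74) — stack <84,74>
step 6: op6 pop() → 74 — stack <84>
step 7: op8 push(58) — stack <84,58>
step 8: op7 pop() → 58 — stack <84>

linearizable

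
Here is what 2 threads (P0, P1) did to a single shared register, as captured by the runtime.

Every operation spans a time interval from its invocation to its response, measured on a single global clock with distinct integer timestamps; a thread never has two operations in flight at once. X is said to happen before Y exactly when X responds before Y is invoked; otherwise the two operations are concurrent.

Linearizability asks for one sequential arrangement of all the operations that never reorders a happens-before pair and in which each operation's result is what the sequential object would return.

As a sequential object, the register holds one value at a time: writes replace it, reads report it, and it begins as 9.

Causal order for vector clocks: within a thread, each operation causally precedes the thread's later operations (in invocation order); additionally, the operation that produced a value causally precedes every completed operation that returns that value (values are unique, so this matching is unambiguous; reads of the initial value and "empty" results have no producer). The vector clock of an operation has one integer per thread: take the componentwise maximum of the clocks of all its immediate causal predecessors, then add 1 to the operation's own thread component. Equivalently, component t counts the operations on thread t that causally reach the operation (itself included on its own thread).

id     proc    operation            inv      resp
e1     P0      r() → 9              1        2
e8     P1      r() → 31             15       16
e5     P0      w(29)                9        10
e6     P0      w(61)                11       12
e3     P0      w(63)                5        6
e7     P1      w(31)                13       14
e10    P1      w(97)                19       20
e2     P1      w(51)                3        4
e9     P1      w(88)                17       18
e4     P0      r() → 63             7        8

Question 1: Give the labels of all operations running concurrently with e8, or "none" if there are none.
overlap test against e8 [15,16]: concurrent iff the interval meets 15..16
e1 [1,2]: before
e2 [3,4]: before
e3 [5,6]: before
e4 [7,8]: before
e5 [9,10]: before
e6 [11,12]: before
e7 [13,14]: before
e9 [17,18]: after
e10 [19,20]: after

none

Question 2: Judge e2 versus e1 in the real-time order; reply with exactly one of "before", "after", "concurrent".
e2 spans [3,4], e1 spans [1,2]
resp(e1)=2 < inv(e2)=3

after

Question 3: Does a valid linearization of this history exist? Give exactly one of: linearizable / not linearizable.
witness order: e1, e2, e3, e4, e5, e6, e7, e8, e9, e10
step 1: e1 r() → 9 — value 9
step 2: e2 w(51) — value 51
step 3: e3 w(63) — value 63
step 4: e4 r() → 63 — value 63
step 5: e5 w(29) — value 29
step 6: e6 w(61) — value 61
step 7: e7 w(31) — value 31
step 8: e8 r() → 31 — value 31
step 9: e9 w(88) — value 88
step 10: e10 w(97) — value 97

linearizable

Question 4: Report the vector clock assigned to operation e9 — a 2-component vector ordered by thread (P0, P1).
invoked at 3, e2 has no predecessors; its own P1 bump gives (0, 1)
invoked at 1, e1 has no predecessors; its own P0 bump gives (1, 0)
merge at e7 (invoked 13): VC(e2)=(0, 1), own-thread bump on P1 → (0, 2)
merge at e3 (invoked 5): VC(e1)=(1, 0), own-thread bump on P0 → (2, 0)
merge at e8 (invoked 15): VC(e7)=(0, 2), own-thread bump on P1 → (0, 3)
merge at e4 (invoked 7): VC(e3)=(2, 0), own-thread bump on P0 → (3, 0)
merge at e9 (invoked 17): VC(e8)=(0, 3), own-thread bump on P1 → (0, 4)
merge at e5 (invoked 9): VC(e4)=(3, 0), own-thread bump on P0 → (4, 0)
merge at e10 (invoked 19): VC(e9)=(0, 4), own-thread bump on P1 → (0, 5)
merge at e6 (invoked 11): VC(e5)=(4, 0), own-thread bump on P0 → (5, 0)
target: VC(e9) = (0, 4)

(0, 4)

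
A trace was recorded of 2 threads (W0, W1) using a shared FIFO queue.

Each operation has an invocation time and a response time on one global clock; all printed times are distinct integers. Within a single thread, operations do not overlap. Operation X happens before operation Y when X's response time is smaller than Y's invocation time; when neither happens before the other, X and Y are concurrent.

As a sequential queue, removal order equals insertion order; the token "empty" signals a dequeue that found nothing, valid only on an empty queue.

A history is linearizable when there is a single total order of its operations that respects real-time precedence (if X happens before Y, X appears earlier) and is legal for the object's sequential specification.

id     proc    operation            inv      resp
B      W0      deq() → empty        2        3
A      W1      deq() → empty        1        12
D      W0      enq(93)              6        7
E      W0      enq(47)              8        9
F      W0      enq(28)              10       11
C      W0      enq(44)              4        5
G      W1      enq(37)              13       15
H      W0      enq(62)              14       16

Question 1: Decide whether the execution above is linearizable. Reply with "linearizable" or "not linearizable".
a witness: A, B, C, D, E, F, G, H
after step 1 (A deq() → empty): queue <>
after step 2 (B deq() → empty): queue <>
after step 3 (C enq(44)): queue <44>
after step 4 (D enq(93)): queue <44,93>
after step 5 (E enq(47)): queue <44,93,47>
after step 6 (F enq(28)): queue <44,93,47,28>
after step 7 (G enq(37)): queue <44,93,47,28,37>
after step 8 (H enq(62)): queue <44,93,47,28,37,62>

linearizable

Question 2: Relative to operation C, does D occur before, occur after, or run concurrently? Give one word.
Answer: after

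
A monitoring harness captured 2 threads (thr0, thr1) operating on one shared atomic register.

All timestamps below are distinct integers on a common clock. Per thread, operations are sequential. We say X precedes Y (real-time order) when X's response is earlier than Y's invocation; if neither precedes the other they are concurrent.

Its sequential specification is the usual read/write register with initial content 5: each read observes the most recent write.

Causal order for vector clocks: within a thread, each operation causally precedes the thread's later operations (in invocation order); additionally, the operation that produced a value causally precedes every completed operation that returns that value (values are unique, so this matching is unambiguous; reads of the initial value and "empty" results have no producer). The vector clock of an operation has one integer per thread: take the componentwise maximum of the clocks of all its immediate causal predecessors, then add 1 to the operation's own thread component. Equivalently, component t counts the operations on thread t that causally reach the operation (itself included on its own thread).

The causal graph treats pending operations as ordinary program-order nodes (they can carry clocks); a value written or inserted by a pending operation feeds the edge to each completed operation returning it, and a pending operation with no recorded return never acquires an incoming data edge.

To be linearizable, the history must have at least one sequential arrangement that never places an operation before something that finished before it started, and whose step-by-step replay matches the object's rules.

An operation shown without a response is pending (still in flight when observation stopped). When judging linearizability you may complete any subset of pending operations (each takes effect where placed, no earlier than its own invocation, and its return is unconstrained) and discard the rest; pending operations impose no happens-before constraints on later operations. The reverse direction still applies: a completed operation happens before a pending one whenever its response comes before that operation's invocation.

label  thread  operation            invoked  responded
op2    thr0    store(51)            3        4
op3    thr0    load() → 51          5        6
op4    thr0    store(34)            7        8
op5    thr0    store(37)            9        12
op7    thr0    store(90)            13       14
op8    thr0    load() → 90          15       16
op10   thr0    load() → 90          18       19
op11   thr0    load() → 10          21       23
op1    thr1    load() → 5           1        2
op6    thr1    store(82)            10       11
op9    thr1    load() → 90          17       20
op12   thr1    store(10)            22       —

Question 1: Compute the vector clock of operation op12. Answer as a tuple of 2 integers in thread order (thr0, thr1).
(5, 4)

no predecessors for op1 (invoked 1): thr1 increments from zero → (0, 1)
no predecessors for op2 (invoked 3): thr0 increments from zero → (1, 0)
op6, invoked 10, takes VC(op1)=(0, 1) under max, adds 1 for thr1 → (0, 2)
op3, invoked 5, takes VC(op2)=(1, 0) under max, adds 1 for thr0 → (2, 0)
op4, invoked 7, takes VC(op3)=(2, 0) under max, adds 1 for thr0 → (3, 0)
op5, invoked 9, takes VC(op4)=(3, 0) under max, adds 1 for thr0 → (4, 0)
op7, invoked 13, takes VC(op5)=(4, 0) under max, adds 1 for thr0 → (5, 0)
op8, invoked 15, takes VC(op7)=(5, 0) under max, adds 1 for thr0 → (6, 0)
op10, invoked 18, takes VC(op7)=(5, 0), VC(op8)=(6, 0) under max, adds 1 for thr0 → (7, 0)
op9, invoked 17, takes VC(op6)=(0, 2), VC(op7)=(5, 0) under max, adds 1 for thr1 → (5, 3)
op12, invoked 22, takes VC(op9)=(5, 3) under max, adds 1 for thr1 → (5, 4)
op11, invoked 21, takes VC(op10)=(7, 0), VC(op12)=(5, 4) under max, adds 1 for thr0 → (8, 4)
target: VC(op12) = (5, 4)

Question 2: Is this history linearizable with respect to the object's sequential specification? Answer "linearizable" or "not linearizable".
linearizable

a witness: op1, op2, op3, op4, op5, op6, op7, op8, op9, op10, op12, op11
after step 1 (op1 load() → 5): value 5
after step 2 (op2 store(51)): value 51
after step 3 (op3 load() → 51): value 51
after step 4 (op4 store(34)): value 34
after step 5 (op5 store(37)): value 37
after step 6 (op6 store(82)): value 82
after step 7 (op7 store(90)): value 90
after step 8 (op8 load() → 90): value 90
after step 9 (op9 load() → 90): value 90
after step 10 (op10 load() → 90): value 90
after step 11 (op12 store(10) (pending, included)): value 10
after step 12 (op11 load() → 10): value 10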